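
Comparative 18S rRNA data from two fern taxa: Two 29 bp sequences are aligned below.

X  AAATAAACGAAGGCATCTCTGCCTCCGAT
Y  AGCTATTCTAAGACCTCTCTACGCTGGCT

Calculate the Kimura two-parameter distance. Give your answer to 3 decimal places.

0.685

Of 29 sites, 5 differences are transitions and 8 are transversions, so P = 5/29 ≈ 0.172414 and Q = 8/29 ≈ 0.275862.
Under the Kimura two-parameter model, d = −½ ln(1 − 2P − Q) − ¼ ln(1 − 2Q).
1 − 2P − Q = 0.37931, giving −½ ln(0.37931) = 0.484701.
1 − 2Q = 0.448276, giving −¼ ln(0.448276) = 0.200587.
d = 0.484701 + 0.200587 = 0.685288.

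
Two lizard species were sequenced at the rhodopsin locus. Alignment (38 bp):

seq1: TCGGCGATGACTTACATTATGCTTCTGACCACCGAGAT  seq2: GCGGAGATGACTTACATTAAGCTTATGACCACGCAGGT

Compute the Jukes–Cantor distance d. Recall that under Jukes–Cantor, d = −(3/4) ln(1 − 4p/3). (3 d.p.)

The sequences differ at 7 of 38 sites (1, 5, 20, 25, 33, 34, 37), so p = 7/38 ≈ 0.184211.
d = −(3/4) ln(1 − 4p/3) = −0.75 ln(1 − 0.245615) = −0.75 ln(0.754385)
  = −0.75 × (-0.281852) = 0.211389 substitutions/site.

0.211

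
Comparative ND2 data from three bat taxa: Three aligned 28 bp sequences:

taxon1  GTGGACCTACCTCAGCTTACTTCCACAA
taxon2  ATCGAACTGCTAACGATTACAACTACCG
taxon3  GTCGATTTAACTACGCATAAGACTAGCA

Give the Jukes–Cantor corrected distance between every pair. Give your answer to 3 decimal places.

taxon1–taxon2: 14/28 sites differ → p = 0.5, d = −0.75 ln(1 − 0.666667) = 0.823960 ≈ 0.824.
taxon1–taxon3: 13/28 sites differ → p ≈ 0.464286, d = −0.75 ln(1 − 0.619048) = 0.723811 ≈ 0.724.
taxon2–taxon3: 13/28 sites differ → p ≈ 0.464286, d = −0.75 ln(1 − 0.619048) = 0.723811 ≈ 0.724.

d(taxon1,taxon2) = 0.824, d(taxon1,taxon3) = 0.724, d(taxon2,taxon3) = 0.724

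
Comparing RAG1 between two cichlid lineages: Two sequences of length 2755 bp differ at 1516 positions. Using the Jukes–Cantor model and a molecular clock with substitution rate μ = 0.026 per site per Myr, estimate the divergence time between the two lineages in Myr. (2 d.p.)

p = 1516/2755 ≈ 0.550272.
d = −(3/4) ln(1 − 4p/3) = −0.75 ln(1 − 0.733696) = −0.75 ln(0.266304)
  = −0.75 × (-1.323117) = 0.992338 substitutions/site.
Under a molecular clock d = 2μt, so t = d/(2μ) = 0.992338 / (2 × 0.026) = 19.08 Myr.

19.08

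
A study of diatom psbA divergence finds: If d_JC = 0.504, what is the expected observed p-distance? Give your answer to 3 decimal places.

p = (3/4)(1 − e^(−4d/3)) = 0.75 × (1 − e^(-0.672)) = 0.75 × (1 − 0.510686) = 0.366986.

0.367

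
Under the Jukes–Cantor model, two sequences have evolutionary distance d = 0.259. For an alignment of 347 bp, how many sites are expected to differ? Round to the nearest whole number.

Invert JC69: p = (3/4)(1 − e^(−4d/3)) = 0.75 × (1 − e^(-0.345333)) = 0.75 × (1 − 0.707985) = 0.219011.
Expected differing sites = pL ≈ 0.219011 × 347 = 75.996817 ≈ 76.

76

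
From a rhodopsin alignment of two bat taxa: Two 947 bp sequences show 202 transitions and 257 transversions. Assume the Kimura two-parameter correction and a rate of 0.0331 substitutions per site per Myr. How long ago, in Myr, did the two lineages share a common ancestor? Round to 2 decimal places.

12.00

P = 202/947 ≈ 0.213305 and Q = 257/947 ≈ 0.271383.
Under the Kimura two-parameter model, d = −½ ln(1 − 2P − Q) − ¼ ln(1 − 2Q).
1 − 2P − Q = 0.302007, giving −½ ln(0.302007) = 0.598653.
1 − 2Q = 0.457234, giving −¼ ln(0.457234) = 0.195640.
d = 0.598653 + 0.195640 = 0.794293.
Under a molecular clock d = 2μt, so t = d/(2μ) = 0.794293 / (2 × 0.0331) = 12.00 Myr.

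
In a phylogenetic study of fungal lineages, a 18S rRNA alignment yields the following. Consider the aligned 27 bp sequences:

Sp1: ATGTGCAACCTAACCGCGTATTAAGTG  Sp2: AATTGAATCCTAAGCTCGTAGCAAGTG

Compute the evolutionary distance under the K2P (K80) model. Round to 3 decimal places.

Of 27 sites, 1 differences are transitions and 7 are transversions, so P = 1/27 ≈ 0.037037 and Q = 7/27 ≈ 0.259259.
Under the Kimura two-parameter model, d = −½ ln(1 − 2P − Q) − ¼ ln(1 − 2Q).
1 − 2P − Q = 0.666667, giving −½ ln(0.666667) = 0.202732.
1 − 2Q = 0.481482, giving −¼ ln(0.481482) = 0.182722.
d = 0.202732 + 0.182722 = 0.385454.

0.385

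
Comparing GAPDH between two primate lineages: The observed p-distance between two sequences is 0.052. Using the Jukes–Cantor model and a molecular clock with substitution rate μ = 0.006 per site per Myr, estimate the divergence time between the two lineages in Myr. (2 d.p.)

d = −(3/4) ln(1 − 4p/3) = −0.75 ln(1 − 0.069333) = −0.75 ln(0.930667)
  = −0.75 × (-0.071854) = 0.053891 substitutions/site.
Under a molecular clock d = 2μt, so t = d/(2μ) = 0.053891 / (2 × 0.006) = 4.49 Myr.

4.49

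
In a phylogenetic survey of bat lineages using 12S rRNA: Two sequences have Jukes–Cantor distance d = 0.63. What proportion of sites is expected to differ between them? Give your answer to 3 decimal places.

p = (3/4)(1 − e^(−4d/3)) = 0.75 × (1 − e^(-0.84)) = 0.75 × (1 − 0.431711) = 0.426217.

0.426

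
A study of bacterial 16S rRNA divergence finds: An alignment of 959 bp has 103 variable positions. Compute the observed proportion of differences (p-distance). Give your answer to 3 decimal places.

0.107

p = 103/959 = 0.107403… ≈ 0.107 (to 3 d.p.).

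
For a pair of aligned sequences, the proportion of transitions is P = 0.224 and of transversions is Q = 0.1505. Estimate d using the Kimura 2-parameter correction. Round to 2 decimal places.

0.55

Under the Kimura two-parameter model, d = −½ ln(1 − 2P − Q) − ¼ ln(1 − 2Q).
1 − 2P − Q = 0.4015, giving −½ ln(0.4015) = 0.456274.
1 − 2Q = 0.699, giving −¼ ln(0.699) = 0.089526.
d = 0.456274 + 0.089526 = 0.545800.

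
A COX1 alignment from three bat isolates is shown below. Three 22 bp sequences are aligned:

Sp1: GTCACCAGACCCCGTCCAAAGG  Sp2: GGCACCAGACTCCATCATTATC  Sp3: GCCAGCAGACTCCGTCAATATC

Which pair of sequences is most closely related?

Sp1–Sp2: 8/22 differ, p = 0.364, d = 0.497.
Sp1–Sp3: 7/22 differ, p = 0.318, d = 0.414.
Sp2–Sp3: 4/22 differ, p = 0.182, d = 0.208.
The smallest distance is between Sp2 and Sp3.

Sp2 and Sp3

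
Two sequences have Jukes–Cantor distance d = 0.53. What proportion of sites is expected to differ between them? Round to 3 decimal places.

0.380

p = (3/4)(1 − e^(−4d/3)) = 0.75 × (1 − e^(-0.706667)) = 0.75 × (1 − 0.493286) = 0.380036.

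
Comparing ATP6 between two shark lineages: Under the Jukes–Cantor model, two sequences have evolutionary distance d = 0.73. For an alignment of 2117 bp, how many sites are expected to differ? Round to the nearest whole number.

988

Invert JC69: p = (3/4)(1 − e^(−4d/3)) = 0.75 × (1 − e^(-0.973333)) = 0.75 × (1 − 0.377822) = 0.466634.
Expected differing sites = pL ≈ 0.466634 × 2117 = 987.864178 ≈ 988.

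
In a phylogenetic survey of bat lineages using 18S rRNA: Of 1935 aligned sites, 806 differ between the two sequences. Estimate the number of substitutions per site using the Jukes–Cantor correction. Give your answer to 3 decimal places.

0.608

p = 806/1935 ≈ 0.416537.
d = −(3/4) ln(1 − 4p/3) = −0.75 ln(1 − 0.555383) = −0.75 ln(0.444617)
  = −0.75 × (-0.810542) = 0.607907 substitutions/site.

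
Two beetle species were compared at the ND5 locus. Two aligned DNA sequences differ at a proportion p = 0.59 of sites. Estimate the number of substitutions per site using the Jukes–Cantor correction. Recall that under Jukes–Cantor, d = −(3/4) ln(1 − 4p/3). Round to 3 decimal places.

d = −(3/4) ln(1 − 4p/3) = −0.75 ln(1 − 0.786667) = −0.75 ln(0.213333)
  = −0.75 × (-1.544901) = 1.158676 substitutions/site.

1.159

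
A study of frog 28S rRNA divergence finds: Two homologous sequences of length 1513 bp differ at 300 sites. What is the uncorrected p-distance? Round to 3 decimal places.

0.198

p = 300/1513 = 0.198281… ≈ 0.198 (to 3 d.p.).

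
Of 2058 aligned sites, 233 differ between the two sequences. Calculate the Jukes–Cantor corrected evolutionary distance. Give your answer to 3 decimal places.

p = 233/2058 ≈ 0.113217.
d = −(3/4) ln(1 − 4p/3) = −0.75 ln(1 − 0.150956) = −0.75 ln(0.849044)
  = −0.75 × (-0.163644) = 0.122733 substitutions/site.

0.123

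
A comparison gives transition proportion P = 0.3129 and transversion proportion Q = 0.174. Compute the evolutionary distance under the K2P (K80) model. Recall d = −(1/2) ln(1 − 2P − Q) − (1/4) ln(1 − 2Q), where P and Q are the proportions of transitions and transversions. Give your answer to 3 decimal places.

Under the Kimura two-parameter model, d = −½ ln(1 − 2P − Q) − ¼ ln(1 − 2Q).
1 − 2P − Q = 0.2002, giving −½ ln(0.2002) = 0.804219.
1 − 2Q = 0.652, giving −¼ ln(0.652) = 0.106928.
d = 0.804219 + 0.106928 = 0.911147.

0.911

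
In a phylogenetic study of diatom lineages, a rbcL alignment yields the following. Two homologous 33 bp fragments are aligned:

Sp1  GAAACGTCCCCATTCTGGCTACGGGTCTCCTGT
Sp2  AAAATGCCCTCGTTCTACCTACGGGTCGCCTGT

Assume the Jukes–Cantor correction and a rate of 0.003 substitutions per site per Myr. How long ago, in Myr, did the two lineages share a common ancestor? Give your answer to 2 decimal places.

48.80

The sequences differ at 8 of 33 sites (1, 5, 7, 10, 12, 17, 18, 28), so p = 8/33 ≈ 0.242424.
d = −(3/4) ln(1 − 4p/3) = −0.75 ln(1 − 0.323232) = −0.75 ln(0.676768)
  = −0.75 × (-0.390427) = 0.292820 substitutions/site.
Under a molecular clock d = 2μt, so t = d/(2μ) = 0.292820 / (2 × 0.003) = 48.80 Myr.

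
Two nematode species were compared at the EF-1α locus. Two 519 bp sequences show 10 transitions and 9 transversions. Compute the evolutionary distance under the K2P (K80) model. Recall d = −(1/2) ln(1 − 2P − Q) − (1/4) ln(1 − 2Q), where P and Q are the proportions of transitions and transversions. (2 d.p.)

P = 10/519 ≈ 0.019268 and Q = 9/519 ≈ 0.017341.
Under the Kimura two-parameter model, d = −½ ln(1 − 2P − Q) − ¼ ln(1 − 2Q).
1 − 2P − Q = 0.944123, giving −½ ln(0.944123) = 0.028749.
1 − 2Q = 0.965318, giving −¼ ln(0.965318) = 0.008824.
d = 0.028749 + 0.008824 = 0.037573.

0.04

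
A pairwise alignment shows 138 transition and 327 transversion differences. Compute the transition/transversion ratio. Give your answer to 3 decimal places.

0.422

R = 138/327 = 0.422018… ≈ 0.422 (to 3 d.p.).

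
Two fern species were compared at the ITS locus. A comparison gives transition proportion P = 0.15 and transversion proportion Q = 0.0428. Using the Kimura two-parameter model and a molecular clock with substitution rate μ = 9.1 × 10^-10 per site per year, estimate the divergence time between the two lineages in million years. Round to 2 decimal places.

127.61

Under the Kimura two-parameter model, d = −½ ln(1 − 2P − Q) − ¼ ln(1 − 2Q).
1 − 2P − Q = 0.6572, giving −½ ln(0.6572) = 0.209883.
1 − 2Q = 0.9144, giving −¼ ln(0.9144) = 0.022372.
d = 0.209883 + 0.022372 = 0.232255.
Under a molecular clock d = 2μt, so t = d/(2μ) = 0.232255 / (2 × 9.1 × 10^-10) = 127.61 million years.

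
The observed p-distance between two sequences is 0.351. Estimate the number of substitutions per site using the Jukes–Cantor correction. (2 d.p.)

d = −(3/4) ln(1 − 4p/3) = −0.75 ln(1 − 0.468) = −0.75 ln(0.532)
  = −0.75 × (-0.631112) = 0.473334 substitutions/site.

0.47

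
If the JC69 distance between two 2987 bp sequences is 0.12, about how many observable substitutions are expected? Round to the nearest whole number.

331

Invert JC69: p = (3/4)(1 − e^(−4d/3)) = 0.75 × (1 − e^(-0.16)) = 0.75 × (1 − 0.852144) = 0.110892.
Expected differing sites = pL ≈ 0.110892 × 2987 = 331.234404 ≈ 331.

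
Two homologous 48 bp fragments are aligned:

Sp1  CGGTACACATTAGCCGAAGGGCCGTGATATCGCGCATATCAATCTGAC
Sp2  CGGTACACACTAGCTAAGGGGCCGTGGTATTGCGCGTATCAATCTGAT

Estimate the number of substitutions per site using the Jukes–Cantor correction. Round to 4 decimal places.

The sequences differ at 8 of 48 sites (10, 15, 16, 18, 27, 31, 36, 48), so p = 8/48 ≈ 0.166667.
d = −(3/4) ln(1 − 4p/3) = −0.75 ln(1 − 0.222223) = −0.75 ln(0.777777)
  = −0.75 × (-0.251315) = 0.188486 substitutions/site.

0.1885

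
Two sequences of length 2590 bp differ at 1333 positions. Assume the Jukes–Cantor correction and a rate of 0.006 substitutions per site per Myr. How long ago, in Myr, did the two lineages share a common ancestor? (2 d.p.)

p = 1333/2590 ≈ 0.514672.
d = −(3/4) ln(1 − 4p/3) = −0.75 ln(1 − 0.686229) = −0.75 ln(0.313771)
  = −0.75 × (-1.159092) = 0.869319 substitutions/site.
Under a molecular clock d = 2μt, so t = d/(2μ) = 0.869319 / (2 × 0.006) = 72.44 Myr.

72.44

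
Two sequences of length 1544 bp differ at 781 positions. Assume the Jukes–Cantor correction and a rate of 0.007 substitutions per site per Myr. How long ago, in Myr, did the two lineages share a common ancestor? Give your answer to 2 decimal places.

p = 781/1544 ≈ 0.505829.
d = −(3/4) ln(1 − 4p/3) = −0.75 ln(1 − 0.674439) = −0.75 ln(0.325561)
  = −0.75 × (-1.122205) = 0.841654 substitutions/site.
Under a molecular clock d = 2μt, so t = d/(2μ) = 0.841654 / (2 × 0.007) = 60.12 Myr.

60.12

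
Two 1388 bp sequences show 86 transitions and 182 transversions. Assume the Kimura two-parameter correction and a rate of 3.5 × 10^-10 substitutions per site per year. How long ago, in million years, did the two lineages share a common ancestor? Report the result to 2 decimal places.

318.93

P = 86/1388 ≈ 0.06196 and Q = 182/1388 ≈ 0.131124.
Under the Kimura two-parameter model, d = −½ ln(1 − 2P − Q) − ¼ ln(1 − 2Q).
1 − 2P − Q = 0.744956, giving −½ ln(0.744956) = 0.147215.
1 − 2Q = 0.737752, giving −¼ ln(0.737752) = 0.076037.
d = 0.147215 + 0.076037 = 0.223252.
Under a molecular clock d = 2μt, so t = d/(2μ) = 0.223252 / (2 × 3.5 × 10^-10) = 318.93 million years.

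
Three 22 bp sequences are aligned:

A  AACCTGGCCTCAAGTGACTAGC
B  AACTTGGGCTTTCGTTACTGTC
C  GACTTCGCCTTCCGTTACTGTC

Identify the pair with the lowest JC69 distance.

A–B: 8/22 differ, p = 0.364, d = 0.497.
A–C: 9/22 differ, p = 0.409, d = 0.591.
B–C: 4/22 differ, p = 0.182, d = 0.208.
The smallest distance is between B and C.

B and C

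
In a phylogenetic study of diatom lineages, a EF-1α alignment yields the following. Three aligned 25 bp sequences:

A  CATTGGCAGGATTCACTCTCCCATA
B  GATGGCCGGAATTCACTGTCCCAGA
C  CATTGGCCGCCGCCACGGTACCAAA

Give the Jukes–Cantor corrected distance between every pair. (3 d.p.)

d(A,B) = 0.351, d(A,C) = 0.490, d(B,C) = 0.663

A–B: 7/25 sites differ → p = 0.28, d = −0.75 ln(1 − 0.373333) = 0.350505 ≈ 0.351.
A–C: 9/25 sites differ → p = 0.36, d = −0.75 ln(1 − 0.48) = 0.490445 ≈ 0.490.
B–C: 11/25 sites differ → p = 0.44, d = −0.75 ln(1 − 0.586667) = 0.662626 ≈ 0.663.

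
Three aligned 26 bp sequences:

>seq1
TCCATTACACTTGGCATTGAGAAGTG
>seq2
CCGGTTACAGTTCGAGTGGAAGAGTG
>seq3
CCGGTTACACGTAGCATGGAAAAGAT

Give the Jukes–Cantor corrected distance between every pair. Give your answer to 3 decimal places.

d(seq1,seq2) = 0.539, d(seq1,seq3) = 0.464, d(seq2,seq3) = 0.396

seq1–seq2: 10/26 sites differ → p ≈ 0.384615, d = −0.75 ln(1 − 0.51282) = 0.539341 ≈ 0.539.
seq1–seq3: 9/26 sites differ → p ≈ 0.346154, d = −0.75 ln(1 − 0.461539) = 0.464280 ≈ 0.464.
seq2–seq3: 8/26 sites differ → p ≈ 0.307692, d = −0.75 ln(1 − 0.410256) = 0.396050 ≈ 0.396.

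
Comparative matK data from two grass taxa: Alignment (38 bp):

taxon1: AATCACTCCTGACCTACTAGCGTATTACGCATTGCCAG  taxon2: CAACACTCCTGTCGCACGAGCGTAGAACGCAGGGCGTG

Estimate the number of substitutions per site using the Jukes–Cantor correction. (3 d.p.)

0.410

The sequences differ at 12 of 38 sites, so p = 12/38 ≈ 0.315789.
d = −(3/4) ln(1 − 4p/3) = −0.75 ln(1 − 0.421052) = −0.75 ln(0.578948)
  = −0.75 × (-0.546543) = 0.409907 substitutions/site.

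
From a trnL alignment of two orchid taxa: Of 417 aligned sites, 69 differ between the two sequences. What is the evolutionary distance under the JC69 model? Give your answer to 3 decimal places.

p = 69/417 ≈ 0.165468.
d = −(3/4) ln(1 − 4p/3) = −0.75 ln(1 − 0.220624) = −0.75 ln(0.779376)
  = −0.75 × (-0.249262) = 0.186947 substitutions/site.

0.187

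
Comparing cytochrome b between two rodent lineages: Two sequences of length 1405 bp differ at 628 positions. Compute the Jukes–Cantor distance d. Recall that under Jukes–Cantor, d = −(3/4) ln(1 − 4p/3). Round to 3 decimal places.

p = 628/1405 ≈ 0.446975.
d = −(3/4) ln(1 − 4p/3) = −0.75 ln(1 − 0.595967) = −0.75 ln(0.404033)
  = −0.75 × (-0.906259) = 0.679694 substitutions/site.

0.680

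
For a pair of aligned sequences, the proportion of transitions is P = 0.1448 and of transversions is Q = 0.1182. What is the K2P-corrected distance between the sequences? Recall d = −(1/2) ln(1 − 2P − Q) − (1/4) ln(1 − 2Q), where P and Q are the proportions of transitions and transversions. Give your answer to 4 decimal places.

Under the Kimura two-parameter model, d = −½ ln(1 − 2P − Q) − ¼ ln(1 − 2Q).
1 − 2P − Q = 0.5922, giving −½ ln(0.5922) = 0.261955.
1 − 2Q = 0.7636, giving −¼ ln(0.7636) = 0.067428.
d = 0.261955 + 0.067428 = 0.329383.

0.3294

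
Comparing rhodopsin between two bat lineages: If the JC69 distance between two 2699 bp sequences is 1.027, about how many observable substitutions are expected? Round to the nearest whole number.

1510

Invert JC69: p = (3/4)(1 − e^(−4d/3)) = 0.75 × (1 − e^(-1.369333)) = 0.75 × (1 − 0.254277) = 0.559292.
Expected differing sites = pL ≈ 0.559292 × 2699 = 1509.529108 ≈ 1510.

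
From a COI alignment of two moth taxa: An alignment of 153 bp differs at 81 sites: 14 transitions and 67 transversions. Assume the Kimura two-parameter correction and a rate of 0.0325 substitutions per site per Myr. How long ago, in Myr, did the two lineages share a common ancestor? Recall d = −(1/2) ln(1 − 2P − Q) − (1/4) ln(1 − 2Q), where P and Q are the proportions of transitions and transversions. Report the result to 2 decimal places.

15.48

P = 14/153 ≈ 0.091503 and Q = 67/153 ≈ 0.437908.
Under the Kimura two-parameter model, d = −½ ln(1 − 2P − Q) − ¼ ln(1 − 2Q).
1 − 2P − Q = 0.379086, giving −½ ln(0.379086) = 0.484996.
1 − 2Q = 0.124184, giving −¼ ln(0.124184) = 0.521498.
d = 0.484996 + 0.521498 = 1.006494.
Under a molecular clock d = 2μt, so t = d/(2μ) = 1.006494 / (2 × 0.0325) = 15.48 Myr.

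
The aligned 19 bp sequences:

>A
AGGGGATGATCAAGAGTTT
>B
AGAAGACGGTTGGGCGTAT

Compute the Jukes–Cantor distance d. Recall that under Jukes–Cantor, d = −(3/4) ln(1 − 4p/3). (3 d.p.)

0.749

The sequences differ at 9 of 19 sites (3, 4, 7, 9, 11, 12, 13, 15, 18), so p = 9/19 ≈ 0.473684.
d = −(3/4) ln(1 − 4p/3) = −0.75 ln(1 − 0.631579) = −0.75 ln(0.368421)
  = −0.75 × (-0.998529) = 0.748897 substitutions/site.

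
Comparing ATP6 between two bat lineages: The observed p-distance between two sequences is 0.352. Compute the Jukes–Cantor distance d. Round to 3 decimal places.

d = −(3/4) ln(1 − 4p/3) = −0.75 ln(1 − 0.469333) = −0.75 ln(0.530667)
  = −0.75 × (-0.633621) = 0.475216 substitutions/site.

0.475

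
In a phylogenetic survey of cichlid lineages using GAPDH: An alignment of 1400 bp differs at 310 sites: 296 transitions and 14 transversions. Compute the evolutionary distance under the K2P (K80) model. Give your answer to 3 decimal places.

0.289

P = 296/1400 ≈ 0.211429 and Q = 14/1400 = 0.01.
Under the Kimura two-parameter model, d = −½ ln(1 − 2P − Q) − ¼ ln(1 − 2Q).
1 − 2P − Q = 0.567142, giving −½ ln(0.567142) = 0.283573.
1 − 2Q = 0.98, giving −¼ ln(0.98) = 0.005051.
d = 0.283573 + 0.005051 = 0.288624.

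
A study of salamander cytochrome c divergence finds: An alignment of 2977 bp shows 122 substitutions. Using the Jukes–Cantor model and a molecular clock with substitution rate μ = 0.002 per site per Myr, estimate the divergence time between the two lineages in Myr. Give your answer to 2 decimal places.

10.54

p = 122/2977 ≈ 0.040981.
d = −(3/4) ln(1 − 4p/3) = −0.75 ln(1 − 0.054641) = −0.75 ln(0.945359)
  = −0.75 × (-0.056191) = 0.042143 substitutions/site.
Under a molecular clock d = 2μt, so t = d/(2μ) = 0.042143 / (2 × 0.002) = 10.54 Myr.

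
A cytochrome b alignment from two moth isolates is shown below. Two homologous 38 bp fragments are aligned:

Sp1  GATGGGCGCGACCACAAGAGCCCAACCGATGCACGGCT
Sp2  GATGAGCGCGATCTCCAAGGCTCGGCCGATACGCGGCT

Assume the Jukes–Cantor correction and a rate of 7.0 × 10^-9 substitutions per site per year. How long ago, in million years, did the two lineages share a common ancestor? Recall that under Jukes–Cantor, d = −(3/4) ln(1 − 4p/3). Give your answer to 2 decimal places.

The sequences differ at 11 of 38 sites, so p = 11/38 ≈ 0.289474.
d = −(3/4) ln(1 − 4p/3) = −0.75 ln(1 − 0.385965) = −0.75 ln(0.614035)
  = −0.75 × (-0.487703) = 0.365777 substitutions/site.
Under a molecular clock d = 2μt, so t = d/(2μ) = 0.365777 / (2 × 7.0 × 10^-9) = 26.13 million years.

26.13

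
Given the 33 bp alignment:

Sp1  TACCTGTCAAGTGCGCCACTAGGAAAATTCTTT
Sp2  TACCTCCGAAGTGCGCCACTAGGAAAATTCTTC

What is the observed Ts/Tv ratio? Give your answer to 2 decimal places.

Transitions are A↔G and C↔T; transversions are all other mismatches.
Transitions: 2. Transversions: 2.
R = 2/2 = 1.00.

1.00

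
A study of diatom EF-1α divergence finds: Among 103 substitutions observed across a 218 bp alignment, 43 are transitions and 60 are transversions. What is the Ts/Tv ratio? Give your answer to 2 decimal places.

R = 43/60 = 0.716666… ≈ 0.72 (to 2 d.p.).

0.72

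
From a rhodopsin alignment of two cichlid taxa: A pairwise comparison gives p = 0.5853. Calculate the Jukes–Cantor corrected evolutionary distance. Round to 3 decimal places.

d = −(3/4) ln(1 − 4p/3) = −0.75 ln(1 − 0.7804) = −0.75 ln(0.2196)
  = −0.75 × (-1.515948) = 1.136961 substitutions/site.

1.137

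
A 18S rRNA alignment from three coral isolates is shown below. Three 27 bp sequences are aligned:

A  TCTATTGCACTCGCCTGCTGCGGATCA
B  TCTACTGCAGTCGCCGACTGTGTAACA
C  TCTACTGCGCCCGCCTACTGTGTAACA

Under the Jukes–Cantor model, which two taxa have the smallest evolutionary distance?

A–B: 7/27 differ, p = 0.259, d = 0.318.
A–C: 7/27 differ, p = 0.259, d = 0.318.
B–C: 4/27 differ, p = 0.148, d = 0.165.
The smallest distance is between B and C.

B and C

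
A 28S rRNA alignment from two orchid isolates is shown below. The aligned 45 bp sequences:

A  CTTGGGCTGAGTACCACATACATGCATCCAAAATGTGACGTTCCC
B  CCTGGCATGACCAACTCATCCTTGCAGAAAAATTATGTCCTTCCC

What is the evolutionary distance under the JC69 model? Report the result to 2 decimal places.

The sequences differ at 16 of 45 sites, so p = 16/45 ≈ 0.355556.
d = −(3/4) ln(1 − 4p/3) = −0.75 ln(1 − 0.474075) = −0.75 ln(0.525925)
  = −0.75 × (-0.642597) = 0.481948 substitutions/site.

0.48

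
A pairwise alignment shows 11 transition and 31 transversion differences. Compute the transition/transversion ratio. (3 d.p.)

0.355

R = 11/31 = 0.354838… ≈ 0.355 (to 3 d.p.).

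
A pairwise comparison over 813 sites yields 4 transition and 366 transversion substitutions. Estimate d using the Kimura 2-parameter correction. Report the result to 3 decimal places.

0.885

P = 4/813 ≈ 0.00492 and Q = 366/813 ≈ 0.450185.
Under the Kimura two-parameter model, d = −½ ln(1 − 2P − Q) − ¼ ln(1 − 2Q).
1 − 2P − Q = 0.539975, giving −½ ln(0.539975) = 0.308116.
1 − 2Q = 0.09963, giving −¼ ln(0.09963) = 0.576573.
d = 0.308116 + 0.576573 = 0.884689.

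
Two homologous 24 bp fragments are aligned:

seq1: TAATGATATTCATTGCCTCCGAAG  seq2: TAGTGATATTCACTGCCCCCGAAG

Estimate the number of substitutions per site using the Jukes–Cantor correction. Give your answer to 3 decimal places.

The sequences differ at 3 of 24 sites (3, 13, 18), so p = 3/24 = 0.125.
d = −(3/4) ln(1 − 4p/3) = −0.75 ln(1 − 0.166667) = −0.75 ln(0.833333)
  = −0.75 × (-0.182322) = 0.136742 substitutions/site.

0.137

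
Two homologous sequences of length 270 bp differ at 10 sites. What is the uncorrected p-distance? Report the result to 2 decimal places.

0.04

p = 10/270 = 0.037037… ≈ 0.04 (to 2 d.p.).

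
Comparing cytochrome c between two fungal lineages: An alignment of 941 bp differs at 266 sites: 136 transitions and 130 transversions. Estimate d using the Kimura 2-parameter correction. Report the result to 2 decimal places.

0.36

P = 136/941 ≈ 0.144527 and Q = 130/941 ≈ 0.138151.
Under the Kimura two-parameter model, d = −½ ln(1 − 2P − Q) − ¼ ln(1 − 2Q).
1 − 2P − Q = 0.572795, giving −½ ln(0.572795) = 0.278614.
1 − 2Q = 0.723698, giving −¼ ln(0.723698) = 0.080845.
d = 0.278614 + 0.080845 = 0.359459.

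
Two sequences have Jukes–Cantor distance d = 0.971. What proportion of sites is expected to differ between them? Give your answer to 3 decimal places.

p = (3/4)(1 − e^(−4d/3)) = 0.75 × (1 − e^(-1.294667)) = 0.75 × (1 − 0.273989) = 0.544508.

0.545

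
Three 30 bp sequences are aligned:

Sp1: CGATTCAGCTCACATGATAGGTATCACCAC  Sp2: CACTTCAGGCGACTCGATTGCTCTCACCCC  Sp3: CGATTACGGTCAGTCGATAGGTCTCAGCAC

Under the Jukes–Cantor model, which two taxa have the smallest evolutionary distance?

Sp1–Sp2: 11/30 differ, p = 0.367, d = 0.503.
Sp1–Sp3: 8/30 differ, p = 0.267, d = 0.330.
Sp2–Sp3: 11/30 differ, p = 0.367, d = 0.503.
The smallest distance is between Sp1 and Sp3.

Sp1 and Sp3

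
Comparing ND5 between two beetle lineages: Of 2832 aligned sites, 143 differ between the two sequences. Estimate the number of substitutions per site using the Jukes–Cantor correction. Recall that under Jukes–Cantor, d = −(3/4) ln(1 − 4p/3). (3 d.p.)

p = 143/2832 ≈ 0.050494.
d = −(3/4) ln(1 − 4p/3) = −0.75 ln(1 − 0.067325) = −0.75 ln(0.932675)
  = −0.75 × (-0.069698) = 0.052274 substitutions/site.

0.052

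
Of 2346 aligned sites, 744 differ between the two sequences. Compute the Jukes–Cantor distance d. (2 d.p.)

0.41

p = 744/2346 ≈ 0.317136.
d = −(3/4) ln(1 − 4p/3) = −0.75 ln(1 − 0.422848) = −0.75 ln(0.577152)
  = −0.75 × (-0.549650) = 0.412238 substitutions/site.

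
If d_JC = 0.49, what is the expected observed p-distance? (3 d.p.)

0.360

p = (3/4)(1 − e^(−4d/3)) = 0.75 × (1 − e^(-0.653333)) = 0.75 × (1 − 0.520309) = 0.359768.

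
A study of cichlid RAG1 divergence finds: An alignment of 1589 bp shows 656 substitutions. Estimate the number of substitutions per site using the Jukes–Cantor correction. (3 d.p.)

p = 656/1589 ≈ 0.412838.
d = −(3/4) ln(1 − 4p/3) = −0.75 ln(1 − 0.550451) = −0.75 ln(0.449549)
  = −0.75 × (-0.799510) = 0.599633 substitutions/site.

0.600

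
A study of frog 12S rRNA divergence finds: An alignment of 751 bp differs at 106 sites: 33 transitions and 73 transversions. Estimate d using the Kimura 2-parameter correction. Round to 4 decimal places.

0.1564

P = 33/751 ≈ 0.043941 and Q = 73/751 ≈ 0.097204.
Under the Kimura two-parameter model, d = −½ ln(1 − 2P − Q) − ¼ ln(1 − 2Q).
1 − 2P − Q = 0.814914, giving −½ ln(0.814914) = 0.102336.
1 − 2Q = 0.805592, giving −¼ ln(0.805592) = 0.054044.
d = 0.102336 + 0.054044 = 0.156380.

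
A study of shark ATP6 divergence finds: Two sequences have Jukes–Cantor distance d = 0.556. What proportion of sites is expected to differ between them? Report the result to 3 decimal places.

0.393

p = (3/4)(1 − e^(−4d/3)) = 0.75 × (1 − e^(-0.741333)) = 0.75 × (1 − 0.476478) = 0.392642.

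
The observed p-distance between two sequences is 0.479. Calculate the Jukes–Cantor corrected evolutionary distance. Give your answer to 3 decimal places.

d = −(3/4) ln(1 − 4p/3) = −0.75 ln(1 − 0.638667) = −0.75 ln(0.361333)
  = −0.75 × (-1.017955) = 0.763466 substitutions/site.

0.763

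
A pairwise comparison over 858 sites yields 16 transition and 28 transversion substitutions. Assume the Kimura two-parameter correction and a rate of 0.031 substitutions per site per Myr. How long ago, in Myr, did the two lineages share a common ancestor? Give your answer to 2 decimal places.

0.86

P = 16/858 ≈ 0.018648 and Q = 28/858 ≈ 0.032634.
Under the Kimura two-parameter model, d = −½ ln(1 − 2P − Q) − ¼ ln(1 − 2Q).
1 − 2P − Q = 0.93007, giving −½ ln(0.93007) = 0.036248.
1 − 2Q = 0.934732, giving −¼ ln(0.934732) = 0.016874.
d = 0.036248 + 0.016874 = 0.053122.
Under a molecular clock d = 2μt, so t = d/(2μ) = 0.053122 / (2 × 0.031) = 0.86 Myr.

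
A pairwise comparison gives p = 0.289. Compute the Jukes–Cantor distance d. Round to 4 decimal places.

d = −(3/4) ln(1 − 4p/3) = −0.75 ln(1 − 0.385333) = −0.75 ln(0.614667)
  = −0.75 × (-0.486675) = 0.365006 substitutions/site.

0.3650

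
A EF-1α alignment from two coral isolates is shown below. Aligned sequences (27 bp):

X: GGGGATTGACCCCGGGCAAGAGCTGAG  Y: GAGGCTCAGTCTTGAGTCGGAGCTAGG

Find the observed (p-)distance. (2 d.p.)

0.52

The sequences differ at 14 of 27 positions.
p = 14/27 = 0.518518… ≈ 0.52 (to 2 d.p.).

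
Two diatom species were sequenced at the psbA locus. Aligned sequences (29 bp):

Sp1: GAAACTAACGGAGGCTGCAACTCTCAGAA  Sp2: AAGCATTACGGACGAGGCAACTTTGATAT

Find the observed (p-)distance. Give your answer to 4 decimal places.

0.4138

The sequences differ at 12 of 29 positions.
p = 12/29 = 0.413793… ≈ 0.4138 (to 4 d.p.).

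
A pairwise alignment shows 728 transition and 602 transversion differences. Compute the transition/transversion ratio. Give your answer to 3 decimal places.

R = 728/602 = 1.209302… ≈ 1.209 (to 3 d.p.).

1.209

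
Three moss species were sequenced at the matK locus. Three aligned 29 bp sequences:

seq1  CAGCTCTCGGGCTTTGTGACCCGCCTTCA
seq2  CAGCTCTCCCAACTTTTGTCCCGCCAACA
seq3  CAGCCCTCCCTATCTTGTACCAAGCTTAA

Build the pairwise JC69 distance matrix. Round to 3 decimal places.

d(seq1,seq2) = 0.401, d(seq1,seq3) = 0.683, d(seq2,seq3) = 0.683

seq1–seq2: 9/29 sites differ → p ≈ 0.310345, d = −0.75 ln(1 − 0.413793) = 0.400562 ≈ 0.401.
seq1–seq3: 13/29 sites differ → p ≈ 0.448276, d = −0.75 ln(1 − 0.597701) = 0.682920 ≈ 0.683.
seq2–seq3: 13/29 sites differ → p ≈ 0.448276, d = −0.75 ln(1 − 0.597701) = 0.682920 ≈ 0.683.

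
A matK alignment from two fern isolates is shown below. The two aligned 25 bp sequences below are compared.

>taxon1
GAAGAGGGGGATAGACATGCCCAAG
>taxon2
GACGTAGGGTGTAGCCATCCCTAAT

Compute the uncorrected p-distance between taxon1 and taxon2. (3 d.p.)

The sequences differ at 9 of 25 positions (sites 3, 5, 6, 10, 11, 15, 19, 22, 25).
p = 9/25 = 0.360.

0.360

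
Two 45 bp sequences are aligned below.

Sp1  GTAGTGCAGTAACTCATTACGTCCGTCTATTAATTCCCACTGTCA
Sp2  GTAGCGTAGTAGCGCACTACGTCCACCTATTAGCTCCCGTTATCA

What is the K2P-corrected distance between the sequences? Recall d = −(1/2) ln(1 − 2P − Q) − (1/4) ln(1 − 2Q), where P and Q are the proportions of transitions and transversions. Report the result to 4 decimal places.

Of 45 sites, 11 differences are transitions and 1 are transversions, so P = 11/45 ≈ 0.244444 and Q = 1/45 ≈ 0.022222.
Under the Kimura two-parameter model, d = −½ ln(1 − 2P − Q) − ¼ ln(1 − 2Q).
1 − 2P − Q = 0.48889, giving −½ ln(0.48889) = 0.357809.
1 − 2Q = 0.955556, giving −¼ ln(0.955556) = 0.011365.
d = 0.357809 + 0.011365 = 0.369174.

0.3692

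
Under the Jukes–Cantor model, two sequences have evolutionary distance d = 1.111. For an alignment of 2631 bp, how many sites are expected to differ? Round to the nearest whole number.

Invert JC69: p = (3/4)(1 − e^(−4d/3)) = 0.75 × (1 − e^(-1.481333)) = 0.75 × (1 − 0.227334) = 0.579500.
Expected differing sites = pL ≈ 0.579500 × 2631 = 1524.6645 ≈ 1525.

1525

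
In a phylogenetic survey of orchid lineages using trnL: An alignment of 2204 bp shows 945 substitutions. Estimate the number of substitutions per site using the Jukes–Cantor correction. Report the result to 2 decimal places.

p = 945/2204 ≈ 0.428766.
d = −(3/4) ln(1 − 4p/3) = −0.75 ln(1 − 0.571688) = −0.75 ln(0.428312)
  = −0.75 × (-0.847903) = 0.635927 substitutions/site.

0.64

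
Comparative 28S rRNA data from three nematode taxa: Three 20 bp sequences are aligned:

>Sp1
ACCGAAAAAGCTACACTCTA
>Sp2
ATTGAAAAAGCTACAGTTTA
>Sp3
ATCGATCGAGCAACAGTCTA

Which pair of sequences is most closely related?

Sp1–Sp2: 4/20 differ, p = 0.200, d = 0.233.
Sp1–Sp3: 6/20 differ, p = 0.300, d = 0.383.
Sp2–Sp3: 6/20 differ, p = 0.300, d = 0.383.
The smallest distance is between Sp1 and Sp2.

Sp1 and Sp2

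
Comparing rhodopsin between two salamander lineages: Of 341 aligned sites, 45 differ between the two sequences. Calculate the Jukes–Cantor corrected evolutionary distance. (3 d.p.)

0.145

p = 45/341 ≈ 0.131965.
d = −(3/4) ln(1 − 4p/3) = −0.75 ln(1 − 0.175953) = −0.75 ln(0.824047)
  = −0.75 × (-0.193528) = 0.145146 substitutions/site.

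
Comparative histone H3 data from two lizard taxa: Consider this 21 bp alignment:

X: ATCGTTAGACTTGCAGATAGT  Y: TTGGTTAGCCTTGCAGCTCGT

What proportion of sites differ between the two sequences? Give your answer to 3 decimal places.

0.238

The sequences differ at 5 of 21 positions (sites 1, 3, 9, 17, 19).
p = 5/21 = 0.238095… ≈ 0.238 (to 3 d.p.).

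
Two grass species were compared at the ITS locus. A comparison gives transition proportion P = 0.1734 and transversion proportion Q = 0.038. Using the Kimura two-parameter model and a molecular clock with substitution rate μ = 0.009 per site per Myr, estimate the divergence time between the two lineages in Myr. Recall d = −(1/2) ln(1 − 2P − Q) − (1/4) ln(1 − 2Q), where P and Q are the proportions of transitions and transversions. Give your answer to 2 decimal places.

14.59

Under the Kimura two-parameter model, d = −½ ln(1 − 2P − Q) − ¼ ln(1 − 2Q).
1 − 2P − Q = 0.6152, giving −½ ln(0.6152) = 0.242904.
1 − 2Q = 0.924, giving −¼ ln(0.924) = 0.019761.
d = 0.242904 + 0.019761 = 0.262665.
Under a molecular clock d = 2μt, so t = d/(2μ) = 0.262665 / (2 × 0.009) = 14.59 Myr.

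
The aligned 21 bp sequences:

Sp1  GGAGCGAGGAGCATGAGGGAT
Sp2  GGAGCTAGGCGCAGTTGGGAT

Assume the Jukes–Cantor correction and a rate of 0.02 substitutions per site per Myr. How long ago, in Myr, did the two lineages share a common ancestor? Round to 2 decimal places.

The sequences differ at 5 of 21 sites (6, 10, 14, 15, 16), so p = 5/21 ≈ 0.238095.
d = −(3/4) ln(1 − 4p/3) = −0.75 ln(1 − 0.31746) = −0.75 ln(0.68254)
  = −0.75 × (-0.381934) = 0.286451 substitutions/site.
Under a molecular clock d = 2μt, so t = d/(2μ) = 0.286451 / (2 × 0.02) = 7.16 Myr.

7.16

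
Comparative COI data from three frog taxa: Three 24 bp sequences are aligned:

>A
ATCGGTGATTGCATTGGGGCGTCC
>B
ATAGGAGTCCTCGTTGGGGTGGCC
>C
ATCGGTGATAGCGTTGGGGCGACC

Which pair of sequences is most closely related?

A and C

A–B: 9/24 differ, p = 0.375, d = 0.520.
A–C: 3/24 differ, p = 0.125, d = 0.137.
B–C: 8/24 differ, p = 0.333, d = 0.441.
The smallest distance is between A and C.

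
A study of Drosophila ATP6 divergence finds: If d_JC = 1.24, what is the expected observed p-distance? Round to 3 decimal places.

p = (3/4)(1 − e^(−4d/3)) = 0.75 × (1 − e^(-1.653333)) = 0.75 × (1 − 0.191411) = 0.606442.

0.606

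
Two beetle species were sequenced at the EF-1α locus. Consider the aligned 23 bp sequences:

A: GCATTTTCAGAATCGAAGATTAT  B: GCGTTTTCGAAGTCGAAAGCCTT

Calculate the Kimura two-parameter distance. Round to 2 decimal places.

0.69

Of 23 sites, 8 differences are transitions and 1 are transversions, so P = 8/23 ≈ 0.347826 and Q = 1/23 ≈ 0.043478.
Under the Kimura two-parameter model, d = −½ ln(1 − 2P − Q) − ¼ ln(1 − 2Q).
1 − 2P − Q = 0.26087, giving −½ ln(0.26087) = 0.671867.
1 − 2Q = 0.913044, giving −¼ ln(0.913044) = 0.022743.
d = 0.671867 + 0.022743 = 0.694610.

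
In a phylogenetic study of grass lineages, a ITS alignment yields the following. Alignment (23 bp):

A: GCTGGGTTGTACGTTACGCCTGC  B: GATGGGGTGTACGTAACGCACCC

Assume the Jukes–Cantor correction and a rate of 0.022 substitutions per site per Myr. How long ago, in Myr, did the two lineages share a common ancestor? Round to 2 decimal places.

7.29

The sequences differ at 6 of 23 sites (2, 7, 15, 20, 21, 22), so p = 6/23 ≈ 0.26087.
d = −(3/4) ln(1 − 4p/3) = −0.75 ln(1 − 0.347827) = −0.75 ln(0.652173)
  = −0.75 × (-0.427445) = 0.320584 substitutions/site.
Under a molecular clock d = 2μt, so t = d/(2μ) = 0.320584 / (2 × 0.022) = 7.29 Myr.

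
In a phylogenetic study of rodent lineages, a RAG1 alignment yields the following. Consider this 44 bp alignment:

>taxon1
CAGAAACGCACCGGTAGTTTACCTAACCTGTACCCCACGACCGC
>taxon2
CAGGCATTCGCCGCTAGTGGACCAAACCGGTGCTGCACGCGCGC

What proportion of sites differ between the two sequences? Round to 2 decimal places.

0.34

The sequences differ at 15 of 44 positions.
p = 15/44 = 0.340909… ≈ 0.34 (to 2 d.p.).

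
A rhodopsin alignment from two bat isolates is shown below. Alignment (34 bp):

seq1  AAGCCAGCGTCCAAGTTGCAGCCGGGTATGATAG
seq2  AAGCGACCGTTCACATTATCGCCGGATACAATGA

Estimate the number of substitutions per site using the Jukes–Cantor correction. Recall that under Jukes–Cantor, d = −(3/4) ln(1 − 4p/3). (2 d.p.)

0.53

The sequences differ at 13 of 34 sites, so p = 13/34 ≈ 0.382353.
d = −(3/4) ln(1 − 4p/3) = −0.75 ln(1 − 0.509804) = −0.75 ln(0.490196)
  = −0.75 × (-0.712950) = 0.534713 substitutions/site.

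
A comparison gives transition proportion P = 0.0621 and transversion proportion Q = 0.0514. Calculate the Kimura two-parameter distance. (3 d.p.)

Under the Kimura two-parameter model, d = −½ ln(1 − 2P − Q) − ¼ ln(1 − 2Q).
1 − 2P − Q = 0.8244, giving −½ ln(0.8244) = 0.096550.
1 − 2Q = 0.8972, giving −¼ ln(0.8972) = 0.027119.
d = 0.096550 + 0.027119 = 0.123669.

0.124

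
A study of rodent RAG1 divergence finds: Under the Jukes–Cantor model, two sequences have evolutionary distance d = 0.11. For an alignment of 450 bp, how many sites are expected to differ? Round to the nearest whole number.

46

Invert JC69: p = (3/4)(1 − e^(−4d/3)) = 0.75 × (1 − e^(-0.146667)) = 0.75 × (1 − 0.863582) = 0.102314.
Expected differing sites = pL ≈ 0.102314 × 450 = 46.0413 ≈ 46.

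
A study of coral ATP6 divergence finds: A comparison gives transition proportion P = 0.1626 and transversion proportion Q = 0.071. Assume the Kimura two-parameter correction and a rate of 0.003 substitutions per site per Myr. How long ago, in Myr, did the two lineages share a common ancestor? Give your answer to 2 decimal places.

48.42

Under the Kimura two-parameter model, d = −½ ln(1 − 2P − Q) − ¼ ln(1 − 2Q).
1 − 2P − Q = 0.6038, giving −½ ln(0.6038) = 0.252256.
1 − 2Q = 0.858, giving −¼ ln(0.858) = 0.038288.
d = 0.252256 + 0.038288 = 0.290544.
Under a molecular clock d = 2μt, so t = d/(2μ) = 0.290544 / (2 × 0.003) = 48.42 Myr.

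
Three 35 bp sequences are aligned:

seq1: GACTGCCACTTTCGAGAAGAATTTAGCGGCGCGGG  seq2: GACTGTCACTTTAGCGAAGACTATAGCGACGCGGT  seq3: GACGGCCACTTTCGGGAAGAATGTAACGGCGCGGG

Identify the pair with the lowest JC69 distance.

seq1 and seq3

seq1–seq2: 7/35 differ, p = 0.200, d = 0.233.
seq1–seq3: 4/35 differ, p = 0.114, d = 0.124.
seq2–seq3: 9/35 differ, p = 0.257, d = 0.315.
The smallest distance is between seq1 and seq3.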